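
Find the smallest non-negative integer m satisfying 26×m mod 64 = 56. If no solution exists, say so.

gcd(26, 64) = 2, and 2 | 56, so solutions exist.
Divide through by 2: 13×m ≡ 28 mod 32.
13⁻¹ ≡ 5 (mod 32).
m ≡ 5×28 ≡ 12 (mod 32).
The smallest non-negative solution is m = 12.

12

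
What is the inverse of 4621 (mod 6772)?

Run the extended Euclidean algorithm:
6772 = 1·4621 + 2151
4621 = 2·2151 + 319
2151 = 6·319 + 237
319 = 1·237 + 82
237 = 2·82 + 73
82 = 1·73 + 9
73 = 8·9 + 1
9 = 9·1 + 0
gcd(4621, 6772) = 1, so the inverse exists.
Back-substitute for 1:
1 = 1·73 − 8·9
  = −8·82 + 9·73
  = 9·237 − 26·82
  = −26·319 + 35·237
  = 35·2151 − 236·319
  = −236·4621 + 507·2151
  = 507·6772 − 743·4621
So 4621⁻¹ ≡ −743 ≡ 6029 (mod 6772).

6029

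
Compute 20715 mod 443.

337

20715 = 46×443 + 337, so 20715 ≡ 337 (mod 443).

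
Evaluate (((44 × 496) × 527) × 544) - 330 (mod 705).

44 × 496 = 21824 ≡ 674 (mod 705)
674 × 527 = 355198 ≡ 583 (mod 705)
583 × 544 = 317152 ≡ 607 (mod 705)
607 - 330 = 277

277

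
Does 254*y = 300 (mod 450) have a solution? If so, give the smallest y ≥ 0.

gcd(254, 450) = 2, and 2 | 300, so solutions exist.
Divide through by 2: 127*y = 150 (mod 225).
127⁻¹ ≡ 163 (mod 225).
y ≡ 163*150 ≡ 150 (mod 225).
The smallest non-negative solution is y = 150.

150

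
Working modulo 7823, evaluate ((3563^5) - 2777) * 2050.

(3563)^5 ≡ 5639 (mod 7823)
5639 - 2777 = 2862
2862 * 2050 = 5867100 ≡ 7673 (mod 7823)

7673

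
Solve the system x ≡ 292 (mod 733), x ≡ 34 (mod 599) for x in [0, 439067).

116839

733⁻¹ mod 599: 733*76 ≡ 1 (mod 599), so 733⁻¹ ≡ 76.
x = 292 + 733*((34 − 292)*76 mod 599) = 292 + 733*159 = 116839.
Check: 116839 mod 733 = 292, 116839 mod 599 = 34. ✓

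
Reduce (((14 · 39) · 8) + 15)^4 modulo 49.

36

14 · 39 = 546 ≡ 7 (mod 49)
7 · 8 = 56 ≡ 7 (mod 49)
7 + 15 = 22
(22)^4 ≡ 36 (mod 49)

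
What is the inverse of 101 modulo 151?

3

Apply the Euclidean algorithm and back-substitute:
151 = 1*101 + 50
101 = 2*50 + 1
50 = 50*1 + 0
gcd(101, 151) = 1, so the inverse exists.
Back-substitute for 1:
1 = 1*101 − 2*50
  = −2*151 + 3*101
So 101⁻¹ ≡ 3 (mod 151).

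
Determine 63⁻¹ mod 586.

493

Run the extended Euclidean algorithm:
586 = 9×63 + 19
63 = 3×19 + 6
19 = 3×6 + 1
6 = 6×1 + 0
gcd(63, 586) = 1, so the inverse exists.
Back-substitute for 1:
1 = 1×19 − 3×6
  = −3×63 + 10×19
  = 10×586 − 93×63
So 63⁻¹ ≡ −93 ≡ 493 (mod 586).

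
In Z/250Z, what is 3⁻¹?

Apply the Euclidean algorithm and back-substitute:
250 = 83×3 + 1
3 = 3×1 + 0
gcd(3, 250) = 1, so the inverse exists.
Bézout: 1 = 1×250 − 83×3.
So 3⁻¹ ≡ −83 ≡ 167 (mod 250).

167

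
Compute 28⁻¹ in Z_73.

Apply the Euclidean algorithm and back-substitute:
73 = 2×28 + 17
28 = 1×17 + 11
17 = 1×11 + 6
11 = 1×6 + 5
6 = 1×5 + 1
5 = 5×1 + 0
gcd(28, 73) = 1, so the inverse exists.
Bézout: 1 = 5×73 − 13×28.
So 28⁻¹ ≡ −13 ≡ 60 (mod 73).

60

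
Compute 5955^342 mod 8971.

By square-and-multiply:
5955^1 ≡ 5955 (mod 8971)
5955^2 ≡ 5955^2 = 35462025 ≡ 8633 (mod 8971)
5955^4 ≡ 8633^2 = 74528689 ≡ 6592 (mod 8971)
5955^8 ≡ 6592^2 = 43454464 ≡ 7911 (mod 8971)
5955^16 ≡ 7911^2 = 62583921 ≡ 2225 (mod 8971)
5955^32 ≡ 2225^2 = 4950625 ≡ 7604 (mod 8971)
5955^64 ≡ 7604^2 = 57820816 ≡ 2721 (mod 8971)
5955^128 ≡ 2721^2 = 7403841 ≡ 2766 (mod 8971)
5955^256 ≡ 2766^2 = 7650756 ≡ 7464 (mod 8971)
5955^342 = 5955^256 × 5955^64 × 5955^16 × 5955^4 × 5955^2 ≡ 7464 × 2721 × 2225 × 6592 × 8633 (mod 8971).
Accumulate the product:
7464 × 2721 = 20309544 ≡ 8171
8171 × 2225 = 18180475 ≡ 5229
5229 × 6592 = 34469568 ≡ 2986
2986 × 8633 = 25778138 ≡ 4455

4455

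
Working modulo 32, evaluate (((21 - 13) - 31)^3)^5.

21 - 13 = 8
8 - 31 = -23 ≡ 9 (mod 32)
(9)^3 ≡ 25 (mod 32)
(25)^5 ≡ 25 (mod 32)

25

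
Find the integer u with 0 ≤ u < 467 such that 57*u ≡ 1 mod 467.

By the extended Euclidean algorithm:
467 = 8·57 + 11
57 = 5·11 + 2
11 = 5·2 + 1
2 = 2·1 + 0
gcd(57, 467) = 1, so the inverse exists.
Bézout: 1 = 26·467 − 213·57.
So 57⁻¹ ≡ −213 ≡ 254 (mod 467).

254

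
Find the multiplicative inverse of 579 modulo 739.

642

Run the extended Euclidean algorithm:
739 = 1*579 + 160
579 = 3*160 + 99
160 = 1*99 + 61
99 = 1*61 + 38
61 = 1*38 + 23
38 = 1*23 + 15
23 = 1*15 + 8
15 = 1*8 + 7
8 = 1*7 + 1
7 = 7*1 + 0
gcd(579, 739) = 1, so the inverse exists.
Back-substitute for 1:
1 = 1*8 − 1*7
  = −1*15 + 2*8
  = 2*23 − 3*15
  = −3*38 + 5*23
  = 5*61 − 8*38
  = −8*99 + 13*61
  = 13*160 − 21*99
  = −21*579 + 76*160
  = 76*739 − 97*579
So 579⁻¹ ≡ −97 ≡ 642 (mod 739).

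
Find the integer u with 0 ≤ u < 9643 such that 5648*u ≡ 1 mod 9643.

Apply the Euclidean algorithm and back-substitute:
9643 = 1*5648 + 3995
5648 = 1*3995 + 1653
3995 = 2*1653 + 689
1653 = 2*689 + 275
689 = 2*275 + 139
275 = 1*139 + 136
139 = 1*136 + 3
136 = 45*3 + 1
3 = 3*1 + 0
gcd(5648, 9643) = 1, so the inverse exists.
Bézout: 1 = −1869*9643 + 3191*5648.
So 5648⁻¹ ≡ 3191 (mod 9643).

3191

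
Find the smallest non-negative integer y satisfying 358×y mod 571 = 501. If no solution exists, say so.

gcd(358, 571) = 1, so a unique solution mod 571 exists.
358⁻¹ ≡ 445 (mod 571).
y ≡ 445×501 ≡ 255 (mod 571).

255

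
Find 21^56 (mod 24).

9

By square-and-multiply:
21^1 ≡ 21 (mod 24)
21^2 ≡ 21^2 = 441 ≡ 9 (mod 24)
21^4 ≡ 9^2 = 81 ≡ 9 (mod 24)
21^8 ≡ 9^2 = 81 ≡ 9 (mod 24)
21^16 ≡ 9^2 = 81 ≡ 9 (mod 24)
21^32 ≡ 9^2 = 81 ≡ 9 (mod 24)
21^56 = 21^32 · 21^16 · 21^8 ≡ 9 · 9 · 9 (mod 24).
Accumulate the product:
9 · 9 = 81 ≡ 9
9 · 9 = 81 ≡ 9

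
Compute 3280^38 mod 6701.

2289

38 in binary is 100110, i.e. 38 = 32 + 4 + 2.
3280^1 ≡ 3280 (mod 6701)
3280^2 ≡ 3280^2 = 10758400 ≡ 3295 (mod 6701)
3280^4 ≡ 3295^2 = 10857025 ≡ 1405 (mod 6701)
3280^8 ≡ 1405^2 = 1974025 ≡ 3931 (mod 6701)
3280^16 ≡ 3931^2 = 15452761 ≡ 255 (mod 6701)
3280^32 ≡ 255^2 = 65025 ≡ 4716 (mod 6701)
3280^38 = 3280^32 × 3280^4 × 3280^2 ≡ 4716 × 1405 × 3295 (mod 6701).
Accumulate the product:
4716 × 1405 = 6625980 ≡ 5392
5392 × 3295 = 17766640 ≡ 2289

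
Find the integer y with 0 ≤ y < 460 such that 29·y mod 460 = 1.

349

Run the extended Euclidean algorithm:
460 = 15·29 + 25
29 = 1·25 + 4
25 = 6·4 + 1
4 = 4·1 + 0
gcd(29, 460) = 1, so the inverse exists.
Back-substitute for 1:
1 = 1·25 − 6·4
  = −6·29 + 7·25
  = 7·460 − 111·29
So 29⁻¹ ≡ −111 ≡ 349 (mod 460).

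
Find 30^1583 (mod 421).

43

1583 in binary is 11000101111, i.e. 1583 = 1024 + 512 + 32 + 8 + 4 + 2 + 1.
30^1 ≡ 30 (mod 421)
30^2 ≡ 30^2 = 900 ≡ 58 (mod 421)
30^4 ≡ 58^2 = 3364 ≡ 417 (mod 421)
30^8 ≡ 417^2 = 173889 ≡ 16 (mod 421)
30^16 ≡ 16^2 = 256 (mod 421)
30^32 ≡ 256^2 = 65536 ≡ 281 (mod 421)
30^64 ≡ 281^2 = 78961 ≡ 234 (mod 421)
30^128 ≡ 234^2 = 54756 ≡ 26 (mod 421)
30^256 ≡ 26^2 = 676 ≡ 255 (mod 421)
30^512 ≡ 255^2 = 65025 ≡ 191 (mod 421)
30^1024 ≡ 191^2 = 36481 ≡ 275 (mod 421)
30^1583 = 30^1024 · 30^512 · 30^32 · 30^8 · 30^4 · 30^2 · 30^1 ≡ 275 · 191 · 281 · 16 · 417 · 58 · 30 (mod 421).
Accumulate the product:
275 · 191 = 52525 ≡ 321
321 · 281 = 90201 ≡ 107
107 · 16 = 1712 ≡ 28
28 · 417 = 11676 ≡ 309
309 · 58 = 17922 ≡ 240
240 · 30 = 7200 ≡ 43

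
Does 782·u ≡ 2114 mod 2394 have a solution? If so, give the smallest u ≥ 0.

gcd(782, 2394) = 2, and 2 | 2114, so solutions exist.
Divide through by 2: 391·u ≡ 1057 (mod 1197).
391⁻¹ ≡ 349 (mod 1197).
u ≡ 349·1057 ≡ 217 (mod 1197).
The smallest non-negative solution is u = 217.

217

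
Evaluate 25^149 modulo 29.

16

25^1 ≡ 25 (mod 29)
25^2 ≡ 25^2 = 625 ≡ 16 (mod 29)
25^4 ≡ 16^2 = 256 ≡ 24 (mod 29)
25^8 ≡ 24^2 = 576 ≡ 25 (mod 29)
25^16 ≡ 25^2 = 625 ≡ 16 (mod 29)
25^32 ≡ 16^2 = 256 ≡ 24 (mod 29)
25^64 ≡ 24^2 = 576 ≡ 25 (mod 29)
25^128 ≡ 25^2 = 625 ≡ 16 (mod 29)
25^149 = 25^128 · 25^16 · 25^4 · 25^1 ≡ 16 · 16 · 24 · 25 (mod 29).
Accumulate the product:
16 · 16 = 256 ≡ 24
24 · 24 = 576 ≡ 25
25 · 25 = 625 ≡ 16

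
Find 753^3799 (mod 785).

3799 in binary is 111011010111, i.e. 3799 = 2048 + 1024 + 512 + 128 + 64 + 16 + 4 + 2 + 1.
753^1 ≡ 753 (mod 785)
753^2 ≡ 753^2 = 567009 ≡ 239 (mod 785)
753^4 ≡ 239^2 = 57121 ≡ 601 (mod 785)
753^8 ≡ 601^2 = 361201 ≡ 101 (mod 785)
753^16 ≡ 101^2 = 10201 ≡ 781 (mod 785)
753^32 ≡ 781^2 = 609961 ≡ 16 (mod 785)
753^64 ≡ 16^2 = 256 (mod 785)
753^128 ≡ 256^2 = 65536 ≡ 381 (mod 785)
753^256 ≡ 381^2 = 145161 ≡ 721 (mod 785)
753^512 ≡ 721^2 = 519841 ≡ 171 (mod 785)
753^1024 ≡ 171^2 = 29241 ≡ 196 (mod 785)
753^2048 ≡ 196^2 = 38416 ≡ 736 (mod 785)
753^3799 = 753^2048 * 753^1024 * 753^512 * 753^128 * 753^64 * 753^16 * 753^4 * 753^2 * 753^1 ≡ 736 * 196 * 171 * 381 * 256 * 781 * 601 * 239 * 753 (mod 785).
Accumulate the product:
736 * 196 = 144256 ≡ 601
601 * 171 = 102771 ≡ 721
721 * 381 = 274701 ≡ 736
736 * 256 = 188416 ≡ 16
16 * 781 = 12496 ≡ 721
721 * 601 = 433321 ≡ 1
1 * 239 = 239
239 * 753 = 179967 ≡ 202

202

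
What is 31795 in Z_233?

31795 = 136*233 + 107, so 31795 ≡ 107 (mod 233).

107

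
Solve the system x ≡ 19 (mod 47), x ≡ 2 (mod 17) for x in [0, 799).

47⁻¹ mod 17: 47×4 ≡ 1 (mod 17), so 47⁻¹ ≡ 4.
x = 19 + 47×((2 − 19)×4 mod 17) = 19 + 47×0 = 19.

19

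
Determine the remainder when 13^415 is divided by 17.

4

Using repeated squaring:
415 in binary is 110011111, i.e. 415 = 256 + 128 + 16 + 8 + 4 + 2 + 1.
13^1 ≡ 13 (mod 17)
13^2 ≡ 13^2 = 169 ≡ 16 (mod 17)
13^4 ≡ 16^2 = 256 ≡ 1 (mod 17)
13^8 ≡ 1^2 = 1 (mod 17)
13^16 ≡ 1^2 = 1 (mod 17)
13^32 ≡ 1^2 = 1 (mod 17)
13^64 ≡ 1^2 = 1 (mod 17)
13^128 ≡ 1^2 = 1 (mod 17)
13^256 ≡ 1^2 = 1 (mod 17)
13^415 = 13^256 × 13^128 × 13^16 × 13^8 × 13^4 × 13^2 × 13^1 ≡ 1 × 1 × 1 × 1 × 1 × 16 × 13 (mod 17).
Accumulate the product:
1 × 1 = 1
1 × 1 = 1
1 × 1 = 1
1 × 1 = 1
1 × 16 = 16
16 × 13 = 208 ≡ 4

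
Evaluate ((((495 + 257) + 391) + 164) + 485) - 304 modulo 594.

495 + 257 = 752 ≡ 158 (mod 594)
158 + 391 = 549
549 + 164 = 713 ≡ 119 (mod 594)
119 + 485 = 604 ≡ 10 (mod 594)
10 - 304 = -294 ≡ 300 (mod 594)

300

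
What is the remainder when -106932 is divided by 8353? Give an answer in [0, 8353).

1657

-106932 = -13·8353 + 1657, so -106932 ≡ 1657 (mod 8353).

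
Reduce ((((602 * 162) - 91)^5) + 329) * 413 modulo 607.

162

602 * 162 = 97524 ≡ 404 (mod 607)
404 - 91 = 313
(313)^5 ≡ 346 (mod 607)
346 + 329 = 675 ≡ 68 (mod 607)
68 * 413 = 28084 ≡ 162 (mod 607)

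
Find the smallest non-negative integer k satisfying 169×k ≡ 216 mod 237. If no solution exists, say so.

gcd(169, 237) = 1, so a unique solution mod 237 exists.
169⁻¹ ≡ 115 (mod 237).
k ≡ 115×216 ≡ 192 (mod 237).

192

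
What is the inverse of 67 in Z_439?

439 = 6*67 + 37
67 = 1*37 + 30
37 = 1*30 + 7
30 = 4*7 + 2
7 = 3*2 + 1
2 = 2*1 + 0
gcd(67, 439) = 1, so the inverse exists.
Bézout: 1 = 29*439 − 190*67.
So 67⁻¹ ≡ −190 ≡ 249 (mod 439).

249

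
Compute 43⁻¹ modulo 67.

67 = 1·43 + 24
43 = 1·24 + 19
24 = 1·19 + 5
19 = 3·5 + 4
5 = 1·4 + 1
4 = 4·1 + 0
gcd(43, 67) = 1, so the inverse exists.
Bézout: 1 = 9·67 − 14·43.
So 43⁻¹ ≡ −14 ≡ 53 (mod 67).

53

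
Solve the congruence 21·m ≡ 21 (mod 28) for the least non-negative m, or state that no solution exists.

gcd(21, 28) = 7, and 7 | 21, so solutions exist.
Divide through by 7: 3·m mod 4 = 3.
3⁻¹ ≡ 3 (mod 4).
m ≡ 3·3 ≡ 1 (mod 4).
The smallest non-negative solution is m = 1.

1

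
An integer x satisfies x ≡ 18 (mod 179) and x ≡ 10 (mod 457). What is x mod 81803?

73587

179⁻¹ mod 457: 179·120 ≡ 1 (mod 457), so 179⁻¹ ≡ 120.
x = 18 + 179·((10 − 18)·120 mod 457) = 18 + 179·411 = 73587.
Check: 73587 mod 179 = 18, 73587 mod 457 = 10. ✓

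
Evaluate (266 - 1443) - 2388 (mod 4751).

1186

266 - 1443 = -1177 ≡ 3574 (mod 4751)
3574 - 2388 = 1186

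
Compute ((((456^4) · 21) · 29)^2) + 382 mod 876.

(456)^4 ≡ 732 (mod 876)
732 · 21 = 15372 ≡ 480 (mod 876)
480 · 29 = 13920 ≡ 780 (mod 876)
(780)^2 ≡ 456 (mod 876)
456 + 382 = 838

838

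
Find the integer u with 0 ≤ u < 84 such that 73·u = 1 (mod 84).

Run the extended Euclidean algorithm:
84 = 1·73 + 11
73 = 6·11 + 7
11 = 1·7 + 4
7 = 1·4 + 3
4 = 1·3 + 1
3 = 3·1 + 0
gcd(73, 84) = 1, so the inverse exists.
Bézout: 1 = 20·84 − 23·73.
So 73⁻¹ ≡ −23 ≡ 61 (mod 84).

61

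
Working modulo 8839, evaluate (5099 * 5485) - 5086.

5099 * 5485 = 27968015 ≡ 1419 (mod 8839)
1419 - 5086 = -3667 ≡ 5172 (mod 8839)

5172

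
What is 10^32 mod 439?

307

10^1 ≡ 10 (mod 439)
10^2 ≡ 10^2 = 100 (mod 439)
10^4 ≡ 100^2 = 10000 ≡ 342 (mod 439)
10^8 ≡ 342^2 = 116964 ≡ 190 (mod 439)
10^16 ≡ 190^2 = 36100 ≡ 102 (mod 439)
10^32 ≡ 102^2 = 10404 ≡ 307 (mod 439)
So 10^32 ≡ 307 (mod 439).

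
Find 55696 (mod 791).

326

55696 = 70*791 + 326, so 55696 ≡ 326 (mod 791).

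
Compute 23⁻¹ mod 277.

By the extended Euclidean algorithm:
277 = 12×23 + 1
23 = 23×1 + 0
gcd(23, 277) = 1, so the inverse exists.
Back-substitute for 1:
1 = 1×277 − 12×23
So 23⁻¹ ≡ −12 ≡ 265 (mod 277).

265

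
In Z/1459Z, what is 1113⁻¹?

1459 = 1·1113 + 346
1113 = 3·346 + 75
346 = 4·75 + 46
75 = 1·46 + 29
46 = 1·29 + 17
29 = 1·17 + 12
17 = 1·12 + 5
12 = 2·5 + 2
5 = 2·2 + 1
2 = 2·1 + 0
gcd(1113, 1459) = 1, so the inverse exists.
Bézout: 1 = 460·1459 − 603·1113.
So 1113⁻¹ ≡ −603 ≡ 856 (mod 1459).

856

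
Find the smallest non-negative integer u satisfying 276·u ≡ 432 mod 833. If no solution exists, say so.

74

gcd(276, 833) = 1, so a unique solution mod 833 exists.
276⁻¹ ≡ 166 (mod 833).
u ≡ 166·432 ≡ 74 (mod 833).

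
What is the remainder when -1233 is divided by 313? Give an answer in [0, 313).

19

-1233 = -4*313 + 19, so -1233 ≡ 19 (mod 313).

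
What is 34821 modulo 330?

171

34821 = 105·330 + 171, so 34821 ≡ 171 (mod 330).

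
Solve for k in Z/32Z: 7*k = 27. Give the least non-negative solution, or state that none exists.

13

gcd(7, 32) = 1, so a unique solution mod 32 exists.
7⁻¹ ≡ 23 (mod 32).
k ≡ 23*27 ≡ 13 (mod 32).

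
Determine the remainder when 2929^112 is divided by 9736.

7857

By square-and-multiply:
112 in binary is 1110000, i.e. 112 = 64 + 32 + 16.
2929^1 ≡ 2929 (mod 9736)
2929^2 ≡ 2929^2 = 8579041 ≡ 1625 (mod 9736)
2929^4 ≡ 1625^2 = 2640625 ≡ 2169 (mod 9736)
2929^8 ≡ 2169^2 = 4704561 ≡ 2073 (mod 9736)
2929^16 ≡ 2073^2 = 4297329 ≡ 3753 (mod 9736)
2929^32 ≡ 3753^2 = 14085009 ≡ 6753 (mod 9736)
2929^64 ≡ 6753^2 = 45603009 ≡ 9321 (mod 9736)
2929^112 = 2929^64 · 2929^32 · 2929^16 ≡ 9321 · 6753 · 3753 (mod 9736).
Accumulate the product:
9321 · 6753 = 62944713 ≡ 1473
1473 · 3753 = 5528169 ≡ 7857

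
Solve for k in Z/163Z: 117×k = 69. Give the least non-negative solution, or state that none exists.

80

gcd(117, 163) = 1, so a unique solution mod 163 exists.
117⁻¹ ≡ 124 (mod 163).
k ≡ 124×69 ≡ 80 (mod 163).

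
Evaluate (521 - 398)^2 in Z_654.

521 - 398 = 123
(123)^2 ≡ 87 (mod 654)

87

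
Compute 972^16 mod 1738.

Compute successive squares:
972^1 ≡ 972 (mod 1738)
972^2 ≡ 972^2 = 944784 ≡ 1050 (mod 1738)
972^4 ≡ 1050^2 = 1102500 ≡ 608 (mod 1738)
972^8 ≡ 608^2 = 369664 ≡ 1208 (mod 1738)
972^16 ≡ 1208^2 = 1459264 ≡ 1082 (mod 1738)
So 972^16 ≡ 1082 (mod 1738).

1082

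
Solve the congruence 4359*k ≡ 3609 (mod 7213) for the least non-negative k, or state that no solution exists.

5248

gcd(4359, 7213) = 1, so a unique solution mod 7213 exists.
4359⁻¹ ≡ 6427 (mod 7213).
k ≡ 6427*3609 ≡ 5248 (mod 7213).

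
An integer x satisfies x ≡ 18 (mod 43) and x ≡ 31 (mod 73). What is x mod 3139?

104

43⁻¹ mod 73: 43·17 ≡ 1 (mod 73), so 43⁻¹ ≡ 17.
x = 18 + 43·((31 − 18)·17 mod 73) = 18 + 43·2 = 104.
Check: 104 mod 43 = 18, 104 mod 73 = 31. ✓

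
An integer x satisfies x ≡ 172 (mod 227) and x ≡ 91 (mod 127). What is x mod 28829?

853

227⁻¹ mod 127: 227*47 ≡ 1 (mod 127), so 227⁻¹ ≡ 47.
x = 172 + 227*((91 − 172)*47 mod 127) = 172 + 227*3 = 853.
Check: 853 mod 227 = 172, 853 mod 127 = 91. ✓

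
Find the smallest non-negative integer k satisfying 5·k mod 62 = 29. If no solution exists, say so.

43

gcd(5, 62) = 1, so a unique solution mod 62 exists.
5⁻¹ ≡ 25 (mod 62).
k ≡ 25·29 ≡ 43 (mod 62).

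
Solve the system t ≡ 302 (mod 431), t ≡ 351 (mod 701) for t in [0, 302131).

66245

431⁻¹ mod 701: 431*418 ≡ 1 (mod 701), so 431⁻¹ ≡ 418.
t = 302 + 431*((351 − 302)*418 mod 701) = 302 + 431*153 = 66245.
Check: 66245 mod 431 = 302, 66245 mod 701 = 351. ✓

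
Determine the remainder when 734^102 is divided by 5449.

1429

102 in binary is 1100110, i.e. 102 = 64 + 32 + 4 + 2.
734^1 ≡ 734 (mod 5449)
734^2 ≡ 734^2 = 538756 ≡ 4754 (mod 5449)
734^4 ≡ 4754^2 = 22600516 ≡ 3513 (mod 5449)
734^8 ≡ 3513^2 = 12341169 ≡ 4633 (mod 5449)
734^16 ≡ 4633^2 = 21464689 ≡ 1078 (mod 5449)
734^32 ≡ 1078^2 = 1162084 ≡ 1447 (mod 5449)
734^64 ≡ 1447^2 = 2093809 ≡ 1393 (mod 5449)
734^102 = 734^64 * 734^32 * 734^4 * 734^2 ≡ 1393 * 1447 * 3513 * 4754 (mod 5449).
Accumulate the product:
1393 * 1447 = 2015671 ≡ 4990
4990 * 3513 = 17529870 ≡ 437
437 * 4754 = 2077498 ≡ 1429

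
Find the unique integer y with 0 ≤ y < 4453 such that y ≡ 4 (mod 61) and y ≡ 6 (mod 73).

736

61⁻¹ mod 73: 61·6 ≡ 1 (mod 73), so 61⁻¹ ≡ 6.
y = 4 + 61·((6 − 4)·6 mod 73) = 4 + 61·12 = 736.
Check: 736 mod 61 = 4, 736 mod 73 = 6. ✓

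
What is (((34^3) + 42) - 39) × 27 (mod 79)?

(34)^3 ≡ 41 (mod 79)
41 + 42 = 83 ≡ 4 (mod 79)
4 - 39 = -35 ≡ 44 (mod 79)
44 × 27 = 1188 ≡ 3 (mod 79)

3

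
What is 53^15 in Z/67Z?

42

15 in binary is 1111, i.e. 15 = 8 + 4 + 2 + 1.
53^1 ≡ 53 (mod 67)
53^2 ≡ 53^2 = 2809 ≡ 62 (mod 67)
53^4 ≡ 62^2 = 3844 ≡ 25 (mod 67)
53^8 ≡ 25^2 = 625 ≡ 22 (mod 67)
53^15 = 53^8 · 53^4 · 53^2 · 53^1 ≡ 22 · 25 · 62 · 53 (mod 67).
Accumulate the product:
22 · 25 = 550 ≡ 14
14 · 62 = 868 ≡ 64
64 · 53 = 3392 ≡ 42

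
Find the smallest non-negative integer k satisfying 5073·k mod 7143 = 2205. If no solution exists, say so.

gcd(5073, 7143) = 3, and 3 | 2205, so solutions exist.
Divide through by 3: 1691·k mod 2381 = 735.
1691⁻¹ ≡ 245 (mod 2381).
k ≡ 245·735 ≡ 1500 (mod 2381).
The smallest non-negative solution is k = 1500.

1500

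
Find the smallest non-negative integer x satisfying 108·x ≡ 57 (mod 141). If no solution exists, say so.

41

gcd(108, 141) = 3, and 3 | 57, so solutions exist.
Divide through by 3: 36·x ≡ 19 mod 47.
36⁻¹ ≡ 17 (mod 47).
x ≡ 17·19 ≡ 41 (mod 47).
The smallest non-negative solution is x = 41.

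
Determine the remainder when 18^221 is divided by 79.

221 in binary is 11011101, i.e. 221 = 128 + 64 + 16 + 8 + 4 + 1.
18^1 ≡ 18 (mod 79)
18^2 ≡ 18^2 = 324 ≡ 8 (mod 79)
18^4 ≡ 8^2 = 64 (mod 79)
18^8 ≡ 64^2 = 4096 ≡ 67 (mod 79)
18^16 ≡ 67^2 = 4489 ≡ 65 (mod 79)
18^32 ≡ 65^2 = 4225 ≡ 38 (mod 79)
18^64 ≡ 38^2 = 1444 ≡ 22 (mod 79)
18^128 ≡ 22^2 = 484 ≡ 10 (mod 79)
18^221 = 18^128 · 18^64 · 18^16 · 18^8 · 18^4 · 18^1 ≡ 10 · 22 · 65 · 67 · 64 · 18 (mod 79).
Accumulate the product:
10 · 22 = 220 ≡ 62
62 · 65 = 4030 ≡ 1
1 · 67 = 67
67 · 64 = 4288 ≡ 22
22 · 18 = 396 ≡ 1

1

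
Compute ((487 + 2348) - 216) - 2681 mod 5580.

487 + 2348 = 2835
2835 - 216 = 2619
2619 - 2681 = -62 ≡ 5518 (mod 5580)

5518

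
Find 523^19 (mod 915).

457

19 in binary is 10011, i.e. 19 = 16 + 2 + 1.
523^1 ≡ 523 (mod 915)
523^2 ≡ 523^2 = 273529 ≡ 859 (mod 915)
523^4 ≡ 859^2 = 737881 ≡ 391 (mod 915)
523^8 ≡ 391^2 = 152881 ≡ 76 (mod 915)
523^16 ≡ 76^2 = 5776 ≡ 286 (mod 915)
523^19 = 523^16 · 523^2 · 523^1 ≡ 286 · 859 · 523 (mod 915).
Accumulate the product:
286 · 859 = 245674 ≡ 454
454 · 523 = 237442 ≡ 457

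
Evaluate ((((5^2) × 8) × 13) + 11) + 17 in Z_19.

6

(5)^2 ≡ 6 (mod 19)
6 × 8 = 48 ≡ 10 (mod 19)
10 × 13 = 130 ≡ 16 (mod 19)
16 + 11 = 27 ≡ 8 (mod 19)
8 + 17 = 25 ≡ 6 (mod 19)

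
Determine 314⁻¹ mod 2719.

By the extended Euclidean algorithm:
2719 = 8×314 + 207
314 = 1×207 + 107
207 = 1×107 + 100
107 = 1×100 + 7
100 = 14×7 + 2
7 = 3×2 + 1
2 = 2×1 + 0
gcd(314, 2719) = 1, so the inverse exists.
Bézout: 1 = −135×2719 + 1169×314.
So 314⁻¹ ≡ 1169 (mod 2719).

1169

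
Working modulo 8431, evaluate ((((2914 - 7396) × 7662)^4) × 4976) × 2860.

2914 - 7396 = -4482 ≡ 3949 (mod 8431)
3949 × 7662 = 30257238 ≡ 6810 (mod 8431)
(6810)^4 ≡ 5111 (mod 8431)
5111 × 4976 = 25432336 ≡ 4440 (mod 8431)
4440 × 2860 = 12698400 ≡ 1314 (mod 8431)

1314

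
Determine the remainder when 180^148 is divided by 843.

660

148 in binary is 10010100, i.e. 148 = 128 + 16 + 4.
180^1 ≡ 180 (mod 843)
180^2 ≡ 180^2 = 32400 ≡ 366 (mod 843)
180^4 ≡ 366^2 = 133956 ≡ 762 (mod 843)
180^8 ≡ 762^2 = 580644 ≡ 660 (mod 843)
180^16 ≡ 660^2 = 435600 ≡ 612 (mod 843)
180^32 ≡ 612^2 = 374544 ≡ 252 (mod 843)
180^64 ≡ 252^2 = 63504 ≡ 279 (mod 843)
180^128 ≡ 279^2 = 77841 ≡ 285 (mod 843)
180^148 = 180^128 · 180^16 · 180^4 ≡ 285 · 612 · 762 (mod 843).
Accumulate the product:
285 · 612 = 174420 ≡ 762
762 · 762 = 580644 ≡ 660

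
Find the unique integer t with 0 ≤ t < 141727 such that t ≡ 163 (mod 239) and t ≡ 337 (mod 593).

239⁻¹ mod 593: 239×330 ≡ 1 (mod 593), so 239⁻¹ ≡ 330.
t = 163 + 239×((337 − 163)×330 mod 593) = 163 + 239×492 = 117751.

117751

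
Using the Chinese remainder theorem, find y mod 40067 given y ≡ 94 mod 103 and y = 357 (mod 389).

39646

103⁻¹ mod 389: 103·34 ≡ 1 (mod 389), so 103⁻¹ ≡ 34.
y = 94 + 103·((357 − 94)·34 mod 389) = 94 + 103·384 = 39646.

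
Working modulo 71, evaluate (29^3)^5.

(29)^3 ≡ 36 (mod 71)
(36)^5 ≡ 20 (mod 71)

20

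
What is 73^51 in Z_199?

51 in binary is 110011, i.e. 51 = 32 + 16 + 2 + 1.
73^1 ≡ 73 (mod 199)
73^2 ≡ 73^2 = 5329 ≡ 155 (mod 199)
73^4 ≡ 155^2 = 24025 ≡ 145 (mod 199)
73^8 ≡ 145^2 = 21025 ≡ 130 (mod 199)
73^16 ≡ 130^2 = 16900 ≡ 184 (mod 199)
73^32 ≡ 184^2 = 33856 ≡ 26 (mod 199)
73^51 = 73^32 * 73^16 * 73^2 * 73^1 ≡ 26 * 184 * 155 * 73 (mod 199).
Accumulate the product:
26 * 184 = 4784 ≡ 8
8 * 155 = 1240 ≡ 46
46 * 73 = 3358 ≡ 174

174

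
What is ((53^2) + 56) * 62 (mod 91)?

(53)^2 ≡ 79 (mod 91)
79 + 56 = 135 ≡ 44 (mod 91)
44 * 62 = 2728 ≡ 89 (mod 91)

89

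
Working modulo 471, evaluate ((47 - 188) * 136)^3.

342

47 - 188 = -141 ≡ 330 (mod 471)
330 * 136 = 44880 ≡ 135 (mod 471)
(135)^3 ≡ 342 (mod 471)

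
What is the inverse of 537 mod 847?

847 = 1·537 + 310
537 = 1·310 + 227
310 = 1·227 + 83
227 = 2·83 + 61
83 = 1·61 + 22
61 = 2·22 + 17
22 = 1·17 + 5
17 = 3·5 + 2
5 = 2·2 + 1
2 = 2·1 + 0
gcd(537, 847) = 1, so the inverse exists.
Bézout: 1 = 220·847 − 347·537.
So 537⁻¹ ≡ −347 ≡ 500 (mod 847).

500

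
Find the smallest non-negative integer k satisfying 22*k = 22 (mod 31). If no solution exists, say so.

1

gcd(22, 31) = 1, so a unique solution mod 31 exists.
22⁻¹ ≡ 24 (mod 31).
k ≡ 24*22 ≡ 1 (mod 31).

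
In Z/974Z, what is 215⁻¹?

299

974 = 4×215 + 114
215 = 1×114 + 101
114 = 1×101 + 13
101 = 7×13 + 10
13 = 1×10 + 3
10 = 3×3 + 1
3 = 3×1 + 0
gcd(215, 974) = 1, so the inverse exists.
Bézout: 1 = −66×974 + 299×215.
So 215⁻¹ ≡ 299 (mod 974).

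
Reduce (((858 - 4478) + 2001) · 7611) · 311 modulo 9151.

3026

858 - 4478 = -3620 ≡ 5531 (mod 9151)
5531 + 2001 = 7532
7532 · 7611 = 57326052 ≡ 4188 (mod 9151)
4188 · 311 = 1302468 ≡ 3026 (mod 9151)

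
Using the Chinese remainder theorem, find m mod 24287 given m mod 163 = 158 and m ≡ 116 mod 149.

163⁻¹ mod 149: 163·32 ≡ 1 (mod 149), so 163⁻¹ ≡ 32.
m = 158 + 163·((116 − 158)·32 mod 149) = 158 + 163·146 = 23956.
Check: 23956 mod 163 = 158, 23956 mod 149 = 116. ✓

23956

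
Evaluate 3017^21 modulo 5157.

Using repeated squaring:
21 in binary is 10101, i.e. 21 = 16 + 4 + 1.
3017^1 ≡ 3017 (mod 5157)
3017^2 ≡ 3017^2 = 9102289 ≡ 184 (mod 5157)
3017^4 ≡ 184^2 = 33856 ≡ 2914 (mod 5157)
3017^8 ≡ 2914^2 = 8491396 ≡ 2974 (mod 5157)
3017^16 ≡ 2974^2 = 8844676 ≡ 421 (mod 5157)
3017^21 = 3017^16 × 3017^4 × 3017^1 ≡ 421 × 2914 × 3017 (mod 5157).
Accumulate the product:
421 × 2914 = 1226794 ≡ 4585
4585 × 3017 = 13832945 ≡ 1871

1871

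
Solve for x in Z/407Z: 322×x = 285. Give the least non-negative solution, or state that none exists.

gcd(322, 407) = 1, so a unique solution mod 407 exists.
322⁻¹ ≡ 158 (mod 407).
x ≡ 158×285 ≡ 260 (mod 407).

260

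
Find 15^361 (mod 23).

Compute successive squares:
361 in binary is 101101001, i.e. 361 = 256 + 64 + 32 + 8 + 1.
15^1 ≡ 15 (mod 23)
15^2 ≡ 15^2 = 225 ≡ 18 (mod 23)
15^4 ≡ 18^2 = 324 ≡ 2 (mod 23)
15^8 ≡ 2^2 = 4 (mod 23)
15^16 ≡ 4^2 = 16 (mod 23)
15^32 ≡ 16^2 = 256 ≡ 3 (mod 23)
15^64 ≡ 3^2 = 9 (mod 23)
15^128 ≡ 9^2 = 81 ≡ 12 (mod 23)
15^256 ≡ 12^2 = 144 ≡ 6 (mod 23)
15^361 = 15^256 × 15^64 × 15^32 × 15^8 × 15^1 ≡ 6 × 9 × 3 × 4 × 15 (mod 23).
Accumulate the product:
6 × 9 = 54 ≡ 8
8 × 3 = 24 ≡ 1
1 × 4 = 4
4 × 15 = 60 ≡ 14

14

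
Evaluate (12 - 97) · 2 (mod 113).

56

12 - 97 = -85 ≡ 28 (mod 113)
28 · 2 = 56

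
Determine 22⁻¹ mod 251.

194

Apply the Euclidean algorithm and back-substitute:
251 = 11*22 + 9
22 = 2*9 + 4
9 = 2*4 + 1
4 = 4*1 + 0
gcd(22, 251) = 1, so the inverse exists.
Back-substitute for 1:
1 = 1*9 − 2*4
  = −2*22 + 5*9
  = 5*251 − 57*22
So 22⁻¹ ≡ −57 ≡ 194 (mod 251).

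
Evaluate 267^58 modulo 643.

467

By square-and-multiply:
58 in binary is 111010, i.e. 58 = 32 + 16 + 8 + 2.
267^1 ≡ 267 (mod 643)
267^2 ≡ 267^2 = 71289 ≡ 559 (mod 643)
267^4 ≡ 559^2 = 312481 ≡ 626 (mod 643)
267^8 ≡ 626^2 = 391876 ≡ 289 (mod 643)
267^16 ≡ 289^2 = 83521 ≡ 574 (mod 643)
267^32 ≡ 574^2 = 329476 ≡ 260 (mod 643)
267^58 = 267^32 · 267^16 · 267^8 · 267^2 ≡ 260 · 574 · 289 · 559 (mod 643).
Accumulate the product:
260 · 574 = 149240 ≡ 64
64 · 289 = 18496 ≡ 492
492 · 559 = 275028 ≡ 467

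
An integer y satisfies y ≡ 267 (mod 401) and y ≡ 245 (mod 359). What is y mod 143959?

109740

401⁻¹ mod 359: 401·265 ≡ 1 (mod 359), so 401⁻¹ ≡ 265.
y = 267 + 401·((245 − 267)·265 mod 359) = 267 + 401·273 = 109740.
Check: 109740 mod 401 = 267, 109740 mod 359 = 245. ✓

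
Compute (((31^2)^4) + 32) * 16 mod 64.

16

(31)^2 ≡ 1 (mod 64)
(1)^4 ≡ 1 (mod 64)
1 + 32 = 33
33 * 16 = 528 ≡ 16 (mod 64)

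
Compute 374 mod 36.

374 = 10×36 + 14, so 374 ≡ 14 (mod 36).

14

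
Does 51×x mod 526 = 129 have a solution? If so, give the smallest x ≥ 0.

gcd(51, 526) = 1, so a unique solution mod 526 exists.
51⁻¹ ≡ 361 (mod 526).
x ≡ 361×129 ≡ 281 (mod 526).

281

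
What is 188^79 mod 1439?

79 in binary is 1001111, i.e. 79 = 64 + 8 + 4 + 2 + 1.
188^1 ≡ 188 (mod 1439)
188^2 ≡ 188^2 = 35344 ≡ 808 (mod 1439)
188^4 ≡ 808^2 = 652864 ≡ 997 (mod 1439)
188^8 ≡ 997^2 = 994009 ≡ 1099 (mod 1439)
188^16 ≡ 1099^2 = 1207801 ≡ 480 (mod 1439)
188^32 ≡ 480^2 = 230400 ≡ 160 (mod 1439)
188^64 ≡ 160^2 = 25600 ≡ 1137 (mod 1439)
188^79 = 188^64 · 188^8 · 188^4 · 188^2 · 188^1 ≡ 1137 · 1099 · 997 · 808 · 188 (mod 1439).
Accumulate the product:
1137 · 1099 = 1249563 ≡ 511
511 · 997 = 509467 ≡ 61
61 · 808 = 49288 ≡ 362
362 · 188 = 68056 ≡ 423

423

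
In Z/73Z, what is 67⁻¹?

73 = 1*67 + 6
67 = 11*6 + 1
6 = 6*1 + 0
gcd(67, 73) = 1, so the inverse exists.
Bézout: 1 = −11*73 + 12*67.
So 67⁻¹ ≡ 12 (mod 73).

12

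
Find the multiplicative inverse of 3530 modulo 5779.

4782

Run the extended Euclidean algorithm:
5779 = 1×3530 + 2249
3530 = 1×2249 + 1281
2249 = 1×1281 + 968
1281 = 1×968 + 313
968 = 3×313 + 29
313 = 10×29 + 23
29 = 1×23 + 6
23 = 3×6 + 5
6 = 1×5 + 1
5 = 5×1 + 0
gcd(3530, 5779) = 1, so the inverse exists.
Bézout: 1 = 609×5779 − 997×3530.
So 3530⁻¹ ≡ −997 ≡ 4782 (mod 5779).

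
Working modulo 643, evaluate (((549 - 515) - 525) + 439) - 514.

549 - 515 = 34
34 - 525 = -491 ≡ 152 (mod 643)
152 + 439 = 591
591 - 514 = 77

77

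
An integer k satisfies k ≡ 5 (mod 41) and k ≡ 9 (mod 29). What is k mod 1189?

41⁻¹ mod 29: 41*17 ≡ 1 (mod 29), so 41⁻¹ ≡ 17.
k = 5 + 41*((9 − 5)*17 mod 29) = 5 + 41*10 = 415.

415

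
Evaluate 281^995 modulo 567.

281^1 ≡ 281 (mod 567)
281^2 ≡ 281^2 = 78961 ≡ 148 (mod 567)
281^4 ≡ 148^2 = 21904 ≡ 358 (mod 567)
281^8 ≡ 358^2 = 128164 ≡ 22 (mod 567)
281^16 ≡ 22^2 = 484 (mod 567)
281^32 ≡ 484^2 = 234256 ≡ 85 (mod 567)
281^64 ≡ 85^2 = 7225 ≡ 421 (mod 567)
281^128 ≡ 421^2 = 177241 ≡ 337 (mod 567)
281^256 ≡ 337^2 = 113569 ≡ 169 (mod 567)
281^512 ≡ 169^2 = 28561 ≡ 211 (mod 567)
281^995 = 281^512 * 281^256 * 281^128 * 281^64 * 281^32 * 281^2 * 281^1 ≡ 211 * 169 * 337 * 421 * 85 * 148 * 281 (mod 567).
Accumulate the product:
211 * 169 = 35659 ≡ 505
505 * 337 = 170185 ≡ 85
85 * 421 = 35785 ≡ 64
64 * 85 = 5440 ≡ 337
337 * 148 = 49876 ≡ 547
547 * 281 = 153707 ≡ 50

50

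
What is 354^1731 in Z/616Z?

288

Using repeated squaring:
1731 in binary is 11011000011, i.e. 1731 = 1024 + 512 + 128 + 64 + 2 + 1.
354^1 ≡ 354 (mod 616)
354^2 ≡ 354^2 = 125316 ≡ 268 (mod 616)
354^4 ≡ 268^2 = 71824 ≡ 368 (mod 616)
354^8 ≡ 368^2 = 135424 ≡ 520 (mod 616)
354^16 ≡ 520^2 = 270400 ≡ 592 (mod 616)
354^32 ≡ 592^2 = 350464 ≡ 576 (mod 616)
354^64 ≡ 576^2 = 331776 ≡ 368 (mod 616)
354^128 ≡ 368^2 = 135424 ≡ 520 (mod 616)
354^256 ≡ 520^2 = 270400 ≡ 592 (mod 616)
354^512 ≡ 592^2 = 350464 ≡ 576 (mod 616)
354^1024 ≡ 576^2 = 331776 ≡ 368 (mod 616)
354^1731 = 354^1024 * 354^512 * 354^128 * 354^64 * 354^2 * 354^1 ≡ 368 * 576 * 520 * 368 * 268 * 354 (mod 616).
Accumulate the product:
368 * 576 = 211968 ≡ 64
64 * 520 = 33280 ≡ 16
16 * 368 = 5888 ≡ 344
344 * 268 = 92192 ≡ 408
408 * 354 = 144432 ≡ 288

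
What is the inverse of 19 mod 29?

Run the extended Euclidean algorithm:
29 = 1·19 + 10
19 = 1·10 + 9
10 = 1·9 + 1
9 = 9·1 + 0
gcd(19, 29) = 1, so the inverse exists.
Bézout: 1 = 2·29 − 3·19.
So 19⁻¹ ≡ −3 ≡ 26 (mod 29).

26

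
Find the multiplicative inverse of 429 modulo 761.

204

Run the extended Euclidean algorithm:
761 = 1*429 + 332
429 = 1*332 + 97
332 = 3*97 + 41
97 = 2*41 + 15
41 = 2*15 + 11
15 = 1*11 + 4
11 = 2*4 + 3
4 = 1*3 + 1
3 = 3*1 + 0
gcd(429, 761) = 1, so the inverse exists.
Bézout: 1 = −115*761 + 204*429.
So 429⁻¹ ≡ 204 (mod 761).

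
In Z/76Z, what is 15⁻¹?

Apply the Euclidean algorithm and back-substitute:
76 = 5*15 + 1
15 = 15*1 + 0
gcd(15, 76) = 1, so the inverse exists.
Back-substitute for 1:
1 = 1*76 − 5*15
So 15⁻¹ ≡ −5 ≡ 71 (mod 76).

71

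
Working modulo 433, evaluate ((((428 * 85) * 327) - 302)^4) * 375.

428 * 85 = 36380 ≡ 8 (mod 433)
8 * 327 = 2616 ≡ 18 (mod 433)
18 - 302 = -284 ≡ 149 (mod 433)
(149)^4 ≡ 68 (mod 433)
68 * 375 = 25500 ≡ 386 (mod 433)

386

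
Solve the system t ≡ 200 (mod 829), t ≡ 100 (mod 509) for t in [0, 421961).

829⁻¹ mod 509: 829×272 ≡ 1 (mod 509), so 829⁻¹ ≡ 272.
t = 200 + 829×((100 − 200)×272 mod 509) = 200 + 829×286 = 237294.

237294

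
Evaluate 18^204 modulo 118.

100

By square-and-multiply:
204 in binary is 11001100, i.e. 204 = 128 + 64 + 8 + 4.
18^1 ≡ 18 (mod 118)
18^2 ≡ 18^2 = 324 ≡ 88 (mod 118)
18^4 ≡ 88^2 = 7744 ≡ 74 (mod 118)
18^8 ≡ 74^2 = 5476 ≡ 48 (mod 118)
18^16 ≡ 48^2 = 2304 ≡ 62 (mod 118)
18^32 ≡ 62^2 = 3844 ≡ 68 (mod 118)
18^64 ≡ 68^2 = 4624 ≡ 22 (mod 118)
18^128 ≡ 22^2 = 484 ≡ 12 (mod 118)
18^204 = 18^128 × 18^64 × 18^8 × 18^4 ≡ 12 × 22 × 48 × 74 (mod 118).
Accumulate the product:
12 × 22 = 264 ≡ 28
28 × 48 = 1344 ≡ 46
46 × 74 = 3404 ≡ 100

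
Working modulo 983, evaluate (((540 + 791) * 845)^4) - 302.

963

540 + 791 = 1331 ≡ 348 (mod 983)
348 * 845 = 294060 ≡ 143 (mod 983)
(143)^4 ≡ 282 (mod 983)
282 - 302 = -20 ≡ 963 (mod 983)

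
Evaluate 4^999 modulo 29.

9

999 in binary is 1111100111, i.e. 999 = 512 + 256 + 128 + 64 + 32 + 4 + 2 + 1.
4^1 ≡ 4 (mod 29)
4^2 ≡ 4^2 = 16 (mod 29)
4^4 ≡ 16^2 = 256 ≡ 24 (mod 29)
4^8 ≡ 24^2 = 576 ≡ 25 (mod 29)
4^16 ≡ 25^2 = 625 ≡ 16 (mod 29)
4^32 ≡ 16^2 = 256 ≡ 24 (mod 29)
4^64 ≡ 24^2 = 576 ≡ 25 (mod 29)
4^128 ≡ 25^2 = 625 ≡ 16 (mod 29)
4^256 ≡ 16^2 = 256 ≡ 24 (mod 29)
4^512 ≡ 24^2 = 576 ≡ 25 (mod 29)
4^999 = 4^512 × 4^256 × 4^128 × 4^64 × 4^32 × 4^4 × 4^2 × 4^1 ≡ 25 × 24 × 16 × 25 × 24 × 24 × 16 × 4 (mod 29).
Accumulate the product:
25 × 24 = 600 ≡ 20
20 × 16 = 320 ≡ 1
1 × 25 = 25
25 × 24 = 600 ≡ 20
20 × 24 = 480 ≡ 16
16 × 16 = 256 ≡ 24
24 × 4 = 96 ≡ 9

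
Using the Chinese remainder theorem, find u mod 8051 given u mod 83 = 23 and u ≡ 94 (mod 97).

7078

83⁻¹ mod 97: 83*90 ≡ 1 (mod 97), so 83⁻¹ ≡ 90.
u = 23 + 83*((94 − 23)*90 mod 97) = 23 + 83*85 = 7078.
Check: 7078 mod 83 = 23, 7078 mod 97 = 94. ✓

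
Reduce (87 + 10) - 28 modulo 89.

87 + 10 = 97 ≡ 8 (mod 89)
8 - 28 = -20 ≡ 69 (mod 89)

69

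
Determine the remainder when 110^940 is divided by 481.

940 in binary is 1110101100, i.e. 940 = 512 + 256 + 128 + 32 + 8 + 4.
110^1 ≡ 110 (mod 481)
110^2 ≡ 110^2 = 12100 ≡ 75 (mod 481)
110^4 ≡ 75^2 = 5625 ≡ 334 (mod 481)
110^8 ≡ 334^2 = 111556 ≡ 445 (mod 481)
110^16 ≡ 445^2 = 198025 ≡ 334 (mod 481)
110^32 ≡ 334^2 = 111556 ≡ 445 (mod 481)
110^64 ≡ 445^2 = 198025 ≡ 334 (mod 481)
110^128 ≡ 334^2 = 111556 ≡ 445 (mod 481)
110^256 ≡ 445^2 = 198025 ≡ 334 (mod 481)
110^512 ≡ 334^2 = 111556 ≡ 445 (mod 481)
110^940 = 110^512 * 110^256 * 110^128 * 110^32 * 110^8 * 110^4 ≡ 445 * 334 * 445 * 445 * 445 * 334 (mod 481).
Accumulate the product:
445 * 334 = 148630 ≡ 1
1 * 445 = 445
445 * 445 = 198025 ≡ 334
334 * 445 = 148630 ≡ 1
1 * 334 = 334

334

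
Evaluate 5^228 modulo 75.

228 in binary is 11100100, i.e. 228 = 128 + 64 + 32 + 4.
5^1 ≡ 5 (mod 75)
5^2 ≡ 5^2 = 25 (mod 75)
5^4 ≡ 25^2 = 625 ≡ 25 (mod 75)
5^8 ≡ 25^2 = 625 ≡ 25 (mod 75)
5^16 ≡ 25^2 = 625 ≡ 25 (mod 75)
5^32 ≡ 25^2 = 625 ≡ 25 (mod 75)
5^64 ≡ 25^2 = 625 ≡ 25 (mod 75)
5^128 ≡ 25^2 = 625 ≡ 25 (mod 75)
5^228 = 5^128 * 5^64 * 5^32 * 5^4 ≡ 25 * 25 * 25 * 25 (mod 75).
Accumulate the product:
25 * 25 = 625 ≡ 25
25 * 25 = 625 ≡ 25
25 * 25 = 625 ≡ 25

25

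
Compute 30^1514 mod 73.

1514 in binary is 10111101010, i.e. 1514 = 1024 + 256 + 128 + 64 + 32 + 8 + 2.
30^1 ≡ 30 (mod 73)
30^2 ≡ 30^2 = 900 ≡ 24 (mod 73)
30^4 ≡ 24^2 = 576 ≡ 65 (mod 73)
30^8 ≡ 65^2 = 4225 ≡ 64 (mod 73)
30^16 ≡ 64^2 = 4096 ≡ 8 (mod 73)
30^32 ≡ 8^2 = 64 (mod 73)
30^64 ≡ 64^2 = 4096 ≡ 8 (mod 73)
30^128 ≡ 8^2 = 64 (mod 73)
30^256 ≡ 64^2 = 4096 ≡ 8 (mod 73)
30^512 ≡ 8^2 = 64 (mod 73)
30^1024 ≡ 64^2 = 4096 ≡ 8 (mod 73)
30^1514 = 30^1024 · 30^256 · 30^128 · 30^64 · 30^32 · 30^8 · 30^2 ≡ 8 · 8 · 64 · 8 · 64 · 64 · 24 (mod 73).
Accumulate the product:
8 · 8 = 64
64 · 64 = 4096 ≡ 8
8 · 8 = 64
64 · 64 = 4096 ≡ 8
8 · 64 = 512 ≡ 1
1 · 24 = 24

24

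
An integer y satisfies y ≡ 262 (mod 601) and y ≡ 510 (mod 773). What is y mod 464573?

601⁻¹ mod 773: 601*382 ≡ 1 (mod 773), so 601⁻¹ ≡ 382.
y = 262 + 601*((510 − 262)*382 mod 773) = 262 + 601*430 = 258692.
Check: 258692 mod 601 = 262, 258692 mod 773 = 510. ✓

258692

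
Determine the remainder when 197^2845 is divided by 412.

245

By square-and-multiply:
197^1 ≡ 197 (mod 412)
197^2 ≡ 197^2 = 38809 ≡ 81 (mod 412)
197^4 ≡ 81^2 = 6561 ≡ 381 (mod 412)
197^8 ≡ 381^2 = 145161 ≡ 137 (mod 412)
197^16 ≡ 137^2 = 18769 ≡ 229 (mod 412)
197^32 ≡ 229^2 = 52441 ≡ 117 (mod 412)
197^64 ≡ 117^2 = 13689 ≡ 93 (mod 412)
197^128 ≡ 93^2 = 8649 ≡ 409 (mod 412)
197^256 ≡ 409^2 = 167281 ≡ 9 (mod 412)
197^512 ≡ 9^2 = 81 (mod 412)
197^1024 ≡ 81^2 = 6561 ≡ 381 (mod 412)
197^2048 ≡ 381^2 = 145161 ≡ 137 (mod 412)
197^2845 = 197^2048 × 197^512 × 197^256 × 197^16 × 197^8 × 197^4 × 197^1 ≡ 137 × 81 × 9 × 229 × 137 × 381 × 197 (mod 412).
Accumulate the product:
137 × 81 = 11097 ≡ 385
385 × 9 = 3465 ≡ 169
169 × 229 = 38701 ≡ 385
385 × 137 = 52745 ≡ 9
9 × 381 = 3429 ≡ 133
133 × 197 = 26201 ≡ 245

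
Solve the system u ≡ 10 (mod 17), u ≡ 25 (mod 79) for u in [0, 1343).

894

17⁻¹ mod 79: 17×14 ≡ 1 (mod 79), so 17⁻¹ ≡ 14.
u = 10 + 17×((25 − 10)×14 mod 79) = 10 + 17×52 = 894.
Check: 894 mod 17 = 10, 894 mod 79 = 25. ✓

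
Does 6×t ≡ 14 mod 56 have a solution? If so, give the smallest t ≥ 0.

gcd(6, 56) = 2, and 2 | 14, so solutions exist.
Divide through by 2: 3×t ≡ 7 mod 28.
3⁻¹ ≡ 19 (mod 28).
t ≡ 19×7 ≡ 21 (mod 28).
The smallest non-negative solution is t = 21.

21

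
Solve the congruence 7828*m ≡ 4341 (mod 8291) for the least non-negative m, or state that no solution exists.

gcd(7828, 8291) = 1, so a unique solution mod 8291 exists.
7828⁻¹ ≡ 5784 (mod 8291).
m ≡ 5784*4341 ≡ 3196 (mod 8291).

3196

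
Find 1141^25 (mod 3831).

1141^1 ≡ 1141 (mod 3831)
1141^2 ≡ 1141^2 = 1301881 ≡ 3172 (mod 3831)
1141^4 ≡ 3172^2 = 10061584 ≡ 1378 (mod 3831)
1141^8 ≡ 1378^2 = 1898884 ≡ 2539 (mod 3831)
1141^16 ≡ 2539^2 = 6446521 ≡ 2779 (mod 3831)
1141^25 = 1141^16 × 1141^8 × 1141^1 ≡ 2779 × 2539 × 1141 (mod 3831).
Accumulate the product:
2779 × 2539 = 7055881 ≡ 3010
3010 × 1141 = 3434410 ≡ 1834

1834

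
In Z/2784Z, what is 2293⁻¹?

2784 = 1·2293 + 491
2293 = 4·491 + 329
491 = 1·329 + 162
329 = 2·162 + 5
162 = 32·5 + 2
5 = 2·2 + 1
2 = 2·1 + 0
gcd(2293, 2784) = 1, so the inverse exists.
Back-substitute for 1:
1 = 1·5 − 2·2
  = −2·162 + 65·5
  = 65·329 − 132·162
  = −132·491 + 197·329
  = 197·2293 − 920·491
  = −920·2784 + 1117·2293
So 2293⁻¹ ≡ 1117 (mod 2784).

1117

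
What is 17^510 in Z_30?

19

Compute successive squares:
510 in binary is 111111110, i.e. 510 = 256 + 128 + 64 + 32 + 16 + 8 + 4 + 2.
17^1 ≡ 17 (mod 30)
17^2 ≡ 17^2 = 289 ≡ 19 (mod 30)
17^4 ≡ 19^2 = 361 ≡ 1 (mod 30)
17^8 ≡ 1^2 = 1 (mod 30)
17^16 ≡ 1^2 = 1 (mod 30)
17^32 ≡ 1^2 = 1 (mod 30)
17^64 ≡ 1^2 = 1 (mod 30)
17^128 ≡ 1^2 = 1 (mod 30)
17^256 ≡ 1^2 = 1 (mod 30)
17^510 = 17^256 × 17^128 × 17^64 × 17^32 × 17^16 × 17^8 × 17^4 × 17^2 ≡ 1 × 1 × 1 × 1 × 1 × 1 × 1 × 19 (mod 30).
Accumulate the product:
1 × 1 = 1
1 × 1 = 1
1 × 1 = 1
1 × 1 = 1
1 × 1 = 1
1 × 1 = 1
1 × 19 = 19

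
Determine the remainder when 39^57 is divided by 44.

By square-and-multiply:
57 in binary is 111001, i.e. 57 = 32 + 16 + 8 + 1.
39^1 ≡ 39 (mod 44)
39^2 ≡ 39^2 = 1521 ≡ 25 (mod 44)
39^4 ≡ 25^2 = 625 ≡ 9 (mod 44)
39^8 ≡ 9^2 = 81 ≡ 37 (mod 44)
39^16 ≡ 37^2 = 1369 ≡ 5 (mod 44)
39^32 ≡ 5^2 = 25 (mod 44)
39^57 = 39^32 × 39^16 × 39^8 × 39^1 ≡ 25 × 5 × 37 × 39 (mod 44).
Accumulate the product:
25 × 5 = 125 ≡ 37
37 × 37 = 1369 ≡ 5
5 × 39 = 195 ≡ 19

19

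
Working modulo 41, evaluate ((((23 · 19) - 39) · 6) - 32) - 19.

0

23 · 19 = 437 ≡ 27 (mod 41)
27 - 39 = -12 ≡ 29 (mod 41)
29 · 6 = 174 ≡ 10 (mod 41)
10 - 32 = -22 ≡ 19 (mod 41)
19 - 19 = 0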